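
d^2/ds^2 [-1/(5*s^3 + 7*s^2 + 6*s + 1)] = 2*((15*s + 7)*(5*s^3 + 7*s^2 + 6*s + 1) - (15*s^2 + 14*s + 6)^2)/(5*s^3 + 7*s^2 + 6*s + 1)^3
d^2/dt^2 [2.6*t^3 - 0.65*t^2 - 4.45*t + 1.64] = 15.6*t - 1.3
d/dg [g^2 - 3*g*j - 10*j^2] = 2*g - 3*j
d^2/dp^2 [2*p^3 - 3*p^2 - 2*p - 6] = 12*p - 6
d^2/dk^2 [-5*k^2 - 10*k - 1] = -10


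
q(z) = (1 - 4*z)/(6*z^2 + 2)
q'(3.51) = 0.04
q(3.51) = -0.17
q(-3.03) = 0.23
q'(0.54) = -0.53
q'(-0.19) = -0.99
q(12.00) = -0.05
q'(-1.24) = 0.35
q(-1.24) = 0.53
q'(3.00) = 0.05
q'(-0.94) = 0.46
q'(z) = -12*z*(1 - 4*z)/(6*z^2 + 2)^2 - 4/(6*z^2 + 2)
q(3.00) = -0.20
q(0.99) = -0.38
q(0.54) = -0.31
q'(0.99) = 0.06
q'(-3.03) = 0.08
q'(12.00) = 0.00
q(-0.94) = 0.65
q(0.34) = -0.13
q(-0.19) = 0.79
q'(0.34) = -1.28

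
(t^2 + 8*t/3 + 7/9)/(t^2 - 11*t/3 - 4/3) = (t + 7/3)/(t - 4)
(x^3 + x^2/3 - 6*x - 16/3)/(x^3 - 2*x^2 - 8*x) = (3*x^2 - 5*x - 8)/(3*x*(x - 4))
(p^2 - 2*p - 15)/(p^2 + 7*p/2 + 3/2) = 2*(p - 5)/(2*p + 1)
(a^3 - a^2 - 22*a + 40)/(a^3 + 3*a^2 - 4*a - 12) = (a^2 + a - 20)/(a^2 + 5*a + 6)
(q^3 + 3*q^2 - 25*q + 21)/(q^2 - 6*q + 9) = (q^2 + 6*q - 7)/(q - 3)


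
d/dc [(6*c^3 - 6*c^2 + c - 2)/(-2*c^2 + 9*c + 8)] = 2*(-6*c^4 + 54*c^3 + 46*c^2 - 52*c + 13)/(4*c^4 - 36*c^3 + 49*c^2 + 144*c + 64)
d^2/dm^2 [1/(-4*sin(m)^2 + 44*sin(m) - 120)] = (4*sin(m)^4 - 33*sin(m)^3 - 5*sin(m)^2 + 396*sin(m) - 182)/(4*(sin(m)^2 - 11*sin(m) + 30)^3)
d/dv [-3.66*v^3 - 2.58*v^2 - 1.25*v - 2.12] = -10.98*v^2 - 5.16*v - 1.25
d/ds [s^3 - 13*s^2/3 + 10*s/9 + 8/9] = 3*s^2 - 26*s/3 + 10/9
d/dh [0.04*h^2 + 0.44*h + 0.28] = 0.08*h + 0.44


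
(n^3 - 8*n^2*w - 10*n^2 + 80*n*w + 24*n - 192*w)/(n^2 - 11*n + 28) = (n^2 - 8*n*w - 6*n + 48*w)/(n - 7)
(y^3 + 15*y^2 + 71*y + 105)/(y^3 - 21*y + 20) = (y^2 + 10*y + 21)/(y^2 - 5*y + 4)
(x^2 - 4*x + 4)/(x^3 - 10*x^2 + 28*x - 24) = 1/(x - 6)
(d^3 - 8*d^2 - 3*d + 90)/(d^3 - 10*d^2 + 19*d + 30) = (d + 3)/(d + 1)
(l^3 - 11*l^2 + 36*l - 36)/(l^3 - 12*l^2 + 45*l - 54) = (l - 2)/(l - 3)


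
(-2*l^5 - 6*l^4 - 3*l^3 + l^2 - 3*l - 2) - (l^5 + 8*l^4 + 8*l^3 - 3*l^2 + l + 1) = -3*l^5 - 14*l^4 - 11*l^3 + 4*l^2 - 4*l - 3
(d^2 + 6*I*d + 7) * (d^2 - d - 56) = d^4 - d^3 + 6*I*d^3 - 49*d^2 - 6*I*d^2 - 7*d - 336*I*d - 392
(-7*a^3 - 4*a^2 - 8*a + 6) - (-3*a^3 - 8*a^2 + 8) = -4*a^3 + 4*a^2 - 8*a - 2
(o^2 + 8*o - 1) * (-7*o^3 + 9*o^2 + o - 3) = -7*o^5 - 47*o^4 + 80*o^3 - 4*o^2 - 25*o + 3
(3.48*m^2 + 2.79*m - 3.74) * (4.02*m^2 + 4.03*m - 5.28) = 13.9896*m^4 + 25.2402*m^3 - 22.1655*m^2 - 29.8034*m + 19.7472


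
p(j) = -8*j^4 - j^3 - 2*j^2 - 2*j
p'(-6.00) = 6826.00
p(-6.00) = -10212.00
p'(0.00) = -2.00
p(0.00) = 0.00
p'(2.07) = -306.97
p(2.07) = -168.46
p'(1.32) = -86.11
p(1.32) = -32.71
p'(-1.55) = 116.16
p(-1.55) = -44.16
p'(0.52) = -9.39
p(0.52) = -2.31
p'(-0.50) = 3.25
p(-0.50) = 0.12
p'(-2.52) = 501.13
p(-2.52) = -314.28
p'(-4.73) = 3336.16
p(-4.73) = -3933.84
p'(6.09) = -7365.35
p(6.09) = -11316.44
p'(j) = -32*j^3 - 3*j^2 - 4*j - 2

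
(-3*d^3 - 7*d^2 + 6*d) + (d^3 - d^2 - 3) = -2*d^3 - 8*d^2 + 6*d - 3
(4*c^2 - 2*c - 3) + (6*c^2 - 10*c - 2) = 10*c^2 - 12*c - 5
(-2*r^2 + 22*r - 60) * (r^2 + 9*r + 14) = -2*r^4 + 4*r^3 + 110*r^2 - 232*r - 840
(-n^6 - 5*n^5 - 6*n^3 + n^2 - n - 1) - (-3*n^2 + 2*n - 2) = -n^6 - 5*n^5 - 6*n^3 + 4*n^2 - 3*n + 1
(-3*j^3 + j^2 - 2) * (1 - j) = 3*j^4 - 4*j^3 + j^2 + 2*j - 2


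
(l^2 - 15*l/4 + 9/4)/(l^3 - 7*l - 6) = (l - 3/4)/(l^2 + 3*l + 2)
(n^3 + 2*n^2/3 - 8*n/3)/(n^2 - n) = (3*n^2 + 2*n - 8)/(3*(n - 1))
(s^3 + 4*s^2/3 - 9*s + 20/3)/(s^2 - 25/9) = 3*(s^2 + 3*s - 4)/(3*s + 5)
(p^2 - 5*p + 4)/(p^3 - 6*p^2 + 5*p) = (p - 4)/(p*(p - 5))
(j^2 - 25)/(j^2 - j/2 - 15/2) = 2*(25 - j^2)/(-2*j^2 + j + 15)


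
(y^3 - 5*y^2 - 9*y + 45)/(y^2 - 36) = (y^3 - 5*y^2 - 9*y + 45)/(y^2 - 36)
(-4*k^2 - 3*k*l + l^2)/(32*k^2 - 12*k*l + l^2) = (-k - l)/(8*k - l)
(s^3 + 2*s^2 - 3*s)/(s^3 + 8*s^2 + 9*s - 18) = s/(s + 6)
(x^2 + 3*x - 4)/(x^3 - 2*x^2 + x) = (x + 4)/(x*(x - 1))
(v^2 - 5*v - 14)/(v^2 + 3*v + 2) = (v - 7)/(v + 1)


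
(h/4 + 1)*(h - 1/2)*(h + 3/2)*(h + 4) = h^4/4 + 9*h^3/4 + 93*h^2/16 + 5*h/2 - 3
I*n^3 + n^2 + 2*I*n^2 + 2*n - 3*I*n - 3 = (n + 3)*(n - I)*(I*n - I)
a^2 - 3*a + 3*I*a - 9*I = (a - 3)*(a + 3*I)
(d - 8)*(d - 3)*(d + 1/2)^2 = d^4 - 10*d^3 + 53*d^2/4 + 85*d/4 + 6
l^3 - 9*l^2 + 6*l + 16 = (l - 8)*(l - 2)*(l + 1)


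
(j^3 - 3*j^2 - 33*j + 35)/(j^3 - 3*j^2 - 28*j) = (j^2 + 4*j - 5)/(j*(j + 4))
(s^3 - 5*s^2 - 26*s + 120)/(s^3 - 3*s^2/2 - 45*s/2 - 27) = 2*(s^2 + s - 20)/(2*s^2 + 9*s + 9)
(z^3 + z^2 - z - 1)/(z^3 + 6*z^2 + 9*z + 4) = (z - 1)/(z + 4)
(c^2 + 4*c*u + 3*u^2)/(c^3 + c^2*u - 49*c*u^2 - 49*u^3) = (-c - 3*u)/(-c^2 + 49*u^2)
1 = 1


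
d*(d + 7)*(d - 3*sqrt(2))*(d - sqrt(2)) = d^4 - 4*sqrt(2)*d^3 + 7*d^3 - 28*sqrt(2)*d^2 + 6*d^2 + 42*d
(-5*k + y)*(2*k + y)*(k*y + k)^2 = -10*k^4*y^2 - 20*k^4*y - 10*k^4 - 3*k^3*y^3 - 6*k^3*y^2 - 3*k^3*y + k^2*y^4 + 2*k^2*y^3 + k^2*y^2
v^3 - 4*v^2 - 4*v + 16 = (v - 4)*(v - 2)*(v + 2)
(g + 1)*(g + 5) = g^2 + 6*g + 5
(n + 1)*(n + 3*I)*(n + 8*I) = n^3 + n^2 + 11*I*n^2 - 24*n + 11*I*n - 24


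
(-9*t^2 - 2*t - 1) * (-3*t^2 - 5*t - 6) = 27*t^4 + 51*t^3 + 67*t^2 + 17*t + 6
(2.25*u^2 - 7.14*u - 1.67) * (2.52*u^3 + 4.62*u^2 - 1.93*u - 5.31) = 5.67*u^5 - 7.5978*u^4 - 41.5377*u^3 - 5.8827*u^2 + 41.1365*u + 8.8677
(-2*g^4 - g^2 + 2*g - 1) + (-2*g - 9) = -2*g^4 - g^2 - 10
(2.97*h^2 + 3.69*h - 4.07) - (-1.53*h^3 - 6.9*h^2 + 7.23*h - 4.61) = 1.53*h^3 + 9.87*h^2 - 3.54*h + 0.54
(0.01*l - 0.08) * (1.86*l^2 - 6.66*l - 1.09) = 0.0186*l^3 - 0.2154*l^2 + 0.5219*l + 0.0872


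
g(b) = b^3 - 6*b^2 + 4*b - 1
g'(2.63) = -6.81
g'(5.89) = 37.40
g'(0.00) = 4.00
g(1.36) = -4.14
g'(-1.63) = 31.53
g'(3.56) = -0.70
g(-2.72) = -76.39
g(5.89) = 18.74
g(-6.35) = -524.38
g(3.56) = -17.68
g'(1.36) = -6.77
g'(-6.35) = 201.17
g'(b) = 3*b^2 - 12*b + 4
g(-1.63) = -27.79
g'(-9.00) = 355.00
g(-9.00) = -1252.00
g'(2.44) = -7.42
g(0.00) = -1.00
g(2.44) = -12.43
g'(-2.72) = 58.84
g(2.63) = -13.79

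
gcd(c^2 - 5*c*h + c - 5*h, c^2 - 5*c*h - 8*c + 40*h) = c - 5*h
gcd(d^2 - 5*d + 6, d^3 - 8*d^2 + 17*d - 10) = d - 2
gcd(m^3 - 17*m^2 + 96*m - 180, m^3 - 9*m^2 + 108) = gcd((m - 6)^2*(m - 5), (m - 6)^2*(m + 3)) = m^2 - 12*m + 36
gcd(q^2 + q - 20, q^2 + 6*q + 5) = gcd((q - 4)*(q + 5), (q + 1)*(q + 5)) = q + 5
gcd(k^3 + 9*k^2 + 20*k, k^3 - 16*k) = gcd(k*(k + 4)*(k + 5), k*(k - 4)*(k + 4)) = k^2 + 4*k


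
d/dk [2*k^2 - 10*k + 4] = 4*k - 10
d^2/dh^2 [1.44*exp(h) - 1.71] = 1.44*exp(h)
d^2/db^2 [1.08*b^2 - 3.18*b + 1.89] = 2.16000000000000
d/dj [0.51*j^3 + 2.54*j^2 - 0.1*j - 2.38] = 1.53*j^2 + 5.08*j - 0.1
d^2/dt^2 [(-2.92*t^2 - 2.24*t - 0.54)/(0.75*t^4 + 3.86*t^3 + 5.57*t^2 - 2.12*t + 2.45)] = (-9.855*t^8 - 65.8404*t^7 - 172.448864*t^6 - 359.008824*t^5 - 462.08466*t^4 + 41.9814880000001*t^3 + 431.190732*t^2 + 252.308856*t - 48.439452)/(0.421875*t^12 + 6.51375*t^11 + 42.923475*t^10 + 150.685856*t^9 + 286.088316*t^8 + 253.925586*t^7 + 80.3598590000001*t^6 + 147.406728*t^5 + 196.347024*t^4 - 113.602658*t^3 + 133.335615*t^2 - 38.1759*t + 14.706125)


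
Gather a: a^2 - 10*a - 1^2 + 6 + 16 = a^2 - 10*a + 21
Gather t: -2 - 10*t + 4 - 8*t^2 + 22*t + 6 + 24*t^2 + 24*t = 16*t^2 + 36*t + 8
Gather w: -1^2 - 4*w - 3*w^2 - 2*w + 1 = -3*w^2 - 6*w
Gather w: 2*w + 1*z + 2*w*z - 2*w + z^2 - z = 2*w*z + z^2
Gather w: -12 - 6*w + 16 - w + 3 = 7 - 7*w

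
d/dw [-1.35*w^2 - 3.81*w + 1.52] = -2.7*w - 3.81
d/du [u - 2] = 1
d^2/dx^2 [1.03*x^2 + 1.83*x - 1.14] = 2.06000000000000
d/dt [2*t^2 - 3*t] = 4*t - 3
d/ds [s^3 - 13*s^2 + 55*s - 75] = 3*s^2 - 26*s + 55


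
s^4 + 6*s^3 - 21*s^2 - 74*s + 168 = (s - 3)*(s - 2)*(s + 4)*(s + 7)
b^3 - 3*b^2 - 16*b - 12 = (b - 6)*(b + 1)*(b + 2)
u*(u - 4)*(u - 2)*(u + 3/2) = u^4 - 9*u^3/2 - u^2 + 12*u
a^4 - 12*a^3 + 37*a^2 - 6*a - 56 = (a - 7)*(a - 4)*(a - 2)*(a + 1)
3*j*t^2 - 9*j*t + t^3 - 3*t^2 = t*(3*j + t)*(t - 3)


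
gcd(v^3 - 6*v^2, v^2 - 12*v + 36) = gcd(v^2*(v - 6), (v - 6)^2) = v - 6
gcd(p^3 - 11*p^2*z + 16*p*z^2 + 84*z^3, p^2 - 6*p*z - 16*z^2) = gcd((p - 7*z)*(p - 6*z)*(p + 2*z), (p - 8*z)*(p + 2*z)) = p + 2*z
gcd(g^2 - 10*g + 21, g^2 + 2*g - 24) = 1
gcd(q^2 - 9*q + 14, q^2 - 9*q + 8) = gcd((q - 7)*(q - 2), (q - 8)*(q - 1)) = 1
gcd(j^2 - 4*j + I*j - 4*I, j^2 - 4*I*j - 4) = 1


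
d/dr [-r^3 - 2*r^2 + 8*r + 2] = -3*r^2 - 4*r + 8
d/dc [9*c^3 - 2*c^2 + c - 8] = 27*c^2 - 4*c + 1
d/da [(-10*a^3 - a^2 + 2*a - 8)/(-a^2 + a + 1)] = (10*a^4 - 20*a^3 - 29*a^2 - 18*a + 10)/(a^4 - 2*a^3 - a^2 + 2*a + 1)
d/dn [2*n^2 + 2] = 4*n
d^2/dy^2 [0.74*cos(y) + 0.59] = -0.74*cos(y)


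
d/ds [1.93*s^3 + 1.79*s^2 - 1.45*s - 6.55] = 5.79*s^2 + 3.58*s - 1.45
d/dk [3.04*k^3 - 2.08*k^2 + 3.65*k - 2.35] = 9.12*k^2 - 4.16*k + 3.65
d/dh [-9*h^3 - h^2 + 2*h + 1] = -27*h^2 - 2*h + 2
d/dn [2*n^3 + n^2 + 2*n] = 6*n^2 + 2*n + 2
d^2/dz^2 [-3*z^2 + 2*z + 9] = -6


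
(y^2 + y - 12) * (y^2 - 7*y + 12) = y^4 - 6*y^3 - 7*y^2 + 96*y - 144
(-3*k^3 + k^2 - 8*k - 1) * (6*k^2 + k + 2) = -18*k^5 + 3*k^4 - 53*k^3 - 12*k^2 - 17*k - 2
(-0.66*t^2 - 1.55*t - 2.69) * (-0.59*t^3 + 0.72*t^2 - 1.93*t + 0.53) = 0.3894*t^5 + 0.4393*t^4 + 1.7449*t^3 + 0.7049*t^2 + 4.3702*t - 1.4257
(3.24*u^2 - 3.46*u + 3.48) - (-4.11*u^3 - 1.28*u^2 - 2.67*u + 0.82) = 4.11*u^3 + 4.52*u^2 - 0.79*u + 2.66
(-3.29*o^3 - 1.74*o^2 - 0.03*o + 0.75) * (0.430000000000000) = -1.4147*o^3 - 0.7482*o^2 - 0.0129*o + 0.3225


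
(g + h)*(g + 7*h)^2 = g^3 + 15*g^2*h + 63*g*h^2 + 49*h^3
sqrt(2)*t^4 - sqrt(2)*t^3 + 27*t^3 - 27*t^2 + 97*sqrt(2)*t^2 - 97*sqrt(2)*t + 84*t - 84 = (t - 1)*(t + 6*sqrt(2))*(t + 7*sqrt(2))*(sqrt(2)*t + 1)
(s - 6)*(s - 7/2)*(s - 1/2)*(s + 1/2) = s^4 - 19*s^3/2 + 83*s^2/4 + 19*s/8 - 21/4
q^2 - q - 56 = (q - 8)*(q + 7)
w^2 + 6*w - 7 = (w - 1)*(w + 7)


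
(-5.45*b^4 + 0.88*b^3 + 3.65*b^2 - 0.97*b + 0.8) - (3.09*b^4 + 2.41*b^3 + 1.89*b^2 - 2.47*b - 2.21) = -8.54*b^4 - 1.53*b^3 + 1.76*b^2 + 1.5*b + 3.01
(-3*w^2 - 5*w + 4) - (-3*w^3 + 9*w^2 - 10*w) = 3*w^3 - 12*w^2 + 5*w + 4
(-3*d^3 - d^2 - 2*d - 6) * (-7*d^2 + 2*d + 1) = 21*d^5 + d^4 + 9*d^3 + 37*d^2 - 14*d - 6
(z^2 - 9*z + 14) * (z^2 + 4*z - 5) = z^4 - 5*z^3 - 27*z^2 + 101*z - 70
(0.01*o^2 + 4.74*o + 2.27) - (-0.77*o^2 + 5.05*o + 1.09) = 0.78*o^2 - 0.31*o + 1.18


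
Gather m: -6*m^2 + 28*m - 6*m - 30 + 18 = -6*m^2 + 22*m - 12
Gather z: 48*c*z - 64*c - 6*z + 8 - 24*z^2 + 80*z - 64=-64*c - 24*z^2 + z*(48*c + 74) - 56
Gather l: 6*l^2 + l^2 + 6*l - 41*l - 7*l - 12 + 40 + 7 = 7*l^2 - 42*l + 35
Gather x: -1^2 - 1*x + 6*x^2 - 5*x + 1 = 6*x^2 - 6*x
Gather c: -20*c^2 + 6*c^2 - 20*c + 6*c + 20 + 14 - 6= -14*c^2 - 14*c + 28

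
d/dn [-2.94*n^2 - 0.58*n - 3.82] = -5.88*n - 0.58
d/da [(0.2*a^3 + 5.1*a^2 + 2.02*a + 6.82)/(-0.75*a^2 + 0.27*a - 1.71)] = (-0.15*a^4 + 0.108*a^3 + 1.866*a^2 - 7.212*a - 5.2956)/(0.5625*a^4 - 0.405*a^3 + 2.6379*a^2 - 0.9234*a + 2.9241)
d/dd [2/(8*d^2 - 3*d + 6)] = 2*(3 - 16*d)/(8*d^2 - 3*d + 6)^2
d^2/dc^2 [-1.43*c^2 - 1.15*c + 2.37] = -2.86000000000000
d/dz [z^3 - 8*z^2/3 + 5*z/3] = 3*z^2 - 16*z/3 + 5/3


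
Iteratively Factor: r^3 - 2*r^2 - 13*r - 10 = (r + 1)*(r^2 - 3*r - 10) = (r + 1)*(r + 2)*(r - 5)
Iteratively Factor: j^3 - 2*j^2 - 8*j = (j - 4)*(j^2 + 2*j) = j*(j - 4)*(j + 2)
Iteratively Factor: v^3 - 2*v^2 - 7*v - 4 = (v + 1)*(v^2 - 3*v - 4) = (v - 4)*(v + 1)*(v + 1)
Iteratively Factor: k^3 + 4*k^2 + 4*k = (k)*(k^2 + 4*k + 4) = k*(k + 2)*(k + 2)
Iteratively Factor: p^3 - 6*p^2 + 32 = (p + 2)*(p^2 - 8*p + 16) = (p - 4)*(p + 2)*(p - 4)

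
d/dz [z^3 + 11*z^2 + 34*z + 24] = 3*z^2 + 22*z + 34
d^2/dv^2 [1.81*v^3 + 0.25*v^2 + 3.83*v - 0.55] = 10.86*v + 0.5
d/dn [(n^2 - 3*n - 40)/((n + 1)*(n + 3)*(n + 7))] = (-n^4 + 6*n^3 + 184*n^2 + 922*n + 1177)/(n^6 + 22*n^5 + 183*n^4 + 724*n^3 + 1423*n^2 + 1302*n + 441)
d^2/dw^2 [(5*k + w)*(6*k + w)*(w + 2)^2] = 60*k^2 + 66*k*w + 88*k + 12*w^2 + 24*w + 8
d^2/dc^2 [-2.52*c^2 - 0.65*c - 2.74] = -5.04000000000000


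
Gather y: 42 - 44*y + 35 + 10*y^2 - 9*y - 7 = 10*y^2 - 53*y + 70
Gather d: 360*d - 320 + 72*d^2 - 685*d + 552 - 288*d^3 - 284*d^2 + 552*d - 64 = -288*d^3 - 212*d^2 + 227*d + 168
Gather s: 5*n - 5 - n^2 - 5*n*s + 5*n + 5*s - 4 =-n^2 + 10*n + s*(5 - 5*n) - 9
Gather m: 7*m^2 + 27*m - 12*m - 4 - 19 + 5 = 7*m^2 + 15*m - 18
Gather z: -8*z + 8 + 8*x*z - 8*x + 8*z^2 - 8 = -8*x + 8*z^2 + z*(8*x - 8)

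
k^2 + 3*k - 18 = (k - 3)*(k + 6)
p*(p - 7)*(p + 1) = p^3 - 6*p^2 - 7*p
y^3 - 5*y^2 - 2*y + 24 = (y - 4)*(y - 3)*(y + 2)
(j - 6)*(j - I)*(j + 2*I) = j^3 - 6*j^2 + I*j^2 + 2*j - 6*I*j - 12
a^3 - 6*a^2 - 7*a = a*(a - 7)*(a + 1)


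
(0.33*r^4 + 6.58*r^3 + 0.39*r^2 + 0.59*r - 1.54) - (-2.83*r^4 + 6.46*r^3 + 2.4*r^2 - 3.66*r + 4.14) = 3.16*r^4 + 0.12*r^3 - 2.01*r^2 + 4.25*r - 5.68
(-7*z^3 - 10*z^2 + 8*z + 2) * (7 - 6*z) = 42*z^4 + 11*z^3 - 118*z^2 + 44*z + 14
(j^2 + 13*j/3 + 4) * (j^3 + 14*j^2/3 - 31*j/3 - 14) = j^5 + 9*j^4 + 125*j^3/9 - 361*j^2/9 - 102*j - 56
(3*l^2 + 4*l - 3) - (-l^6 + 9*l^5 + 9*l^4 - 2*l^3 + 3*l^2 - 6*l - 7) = l^6 - 9*l^5 - 9*l^4 + 2*l^3 + 10*l + 4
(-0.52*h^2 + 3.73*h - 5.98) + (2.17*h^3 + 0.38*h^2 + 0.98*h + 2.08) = 2.17*h^3 - 0.14*h^2 + 4.71*h - 3.9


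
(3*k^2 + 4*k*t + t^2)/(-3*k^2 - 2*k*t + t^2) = (3*k + t)/(-3*k + t)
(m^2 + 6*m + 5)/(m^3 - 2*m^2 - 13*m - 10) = (m + 5)/(m^2 - 3*m - 10)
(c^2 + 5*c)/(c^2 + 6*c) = (c + 5)/(c + 6)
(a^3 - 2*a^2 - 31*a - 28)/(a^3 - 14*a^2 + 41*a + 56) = (a + 4)/(a - 8)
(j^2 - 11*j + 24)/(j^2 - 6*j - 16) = (j - 3)/(j + 2)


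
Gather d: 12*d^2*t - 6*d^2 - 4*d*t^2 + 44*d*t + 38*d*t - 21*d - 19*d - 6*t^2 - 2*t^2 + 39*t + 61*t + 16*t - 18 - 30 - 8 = d^2*(12*t - 6) + d*(-4*t^2 + 82*t - 40) - 8*t^2 + 116*t - 56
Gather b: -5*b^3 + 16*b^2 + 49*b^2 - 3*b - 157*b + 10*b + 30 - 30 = -5*b^3 + 65*b^2 - 150*b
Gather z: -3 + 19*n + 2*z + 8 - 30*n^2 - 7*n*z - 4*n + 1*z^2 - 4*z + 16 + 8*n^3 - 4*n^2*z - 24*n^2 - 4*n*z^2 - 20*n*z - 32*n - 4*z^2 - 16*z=8*n^3 - 54*n^2 - 17*n + z^2*(-4*n - 3) + z*(-4*n^2 - 27*n - 18) + 21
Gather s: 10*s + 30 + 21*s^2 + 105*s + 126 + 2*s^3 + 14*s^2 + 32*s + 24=2*s^3 + 35*s^2 + 147*s + 180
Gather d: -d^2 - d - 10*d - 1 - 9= -d^2 - 11*d - 10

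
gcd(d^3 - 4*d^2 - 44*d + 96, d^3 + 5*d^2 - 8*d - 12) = d^2 + 4*d - 12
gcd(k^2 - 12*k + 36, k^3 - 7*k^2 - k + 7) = 1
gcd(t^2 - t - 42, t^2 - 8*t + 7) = t - 7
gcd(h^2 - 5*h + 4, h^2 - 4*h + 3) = h - 1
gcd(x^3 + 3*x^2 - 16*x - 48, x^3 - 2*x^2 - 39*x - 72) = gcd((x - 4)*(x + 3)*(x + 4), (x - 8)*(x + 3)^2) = x + 3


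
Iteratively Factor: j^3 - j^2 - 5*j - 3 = (j + 1)*(j^2 - 2*j - 3) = (j + 1)^2*(j - 3)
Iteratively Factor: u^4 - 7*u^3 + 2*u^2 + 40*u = (u - 4)*(u^3 - 3*u^2 - 10*u) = (u - 5)*(u - 4)*(u^2 + 2*u) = u*(u - 5)*(u - 4)*(u + 2)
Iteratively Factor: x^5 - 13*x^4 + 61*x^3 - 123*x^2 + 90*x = (x - 2)*(x^4 - 11*x^3 + 39*x^2 - 45*x) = x*(x - 2)*(x^3 - 11*x^2 + 39*x - 45) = x*(x - 5)*(x - 2)*(x^2 - 6*x + 9) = x*(x - 5)*(x - 3)*(x - 2)*(x - 3)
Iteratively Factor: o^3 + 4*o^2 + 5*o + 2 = (o + 1)*(o^2 + 3*o + 2) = (o + 1)^2*(o + 2)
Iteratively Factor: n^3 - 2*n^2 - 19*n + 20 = (n - 5)*(n^2 + 3*n - 4) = (n - 5)*(n + 4)*(n - 1)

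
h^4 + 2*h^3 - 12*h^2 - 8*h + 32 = (h - 2)^2*(h + 2)*(h + 4)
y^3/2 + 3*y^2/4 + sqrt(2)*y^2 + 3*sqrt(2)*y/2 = y*(y/2 + sqrt(2))*(y + 3/2)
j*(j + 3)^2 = j^3 + 6*j^2 + 9*j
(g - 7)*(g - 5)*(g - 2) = g^3 - 14*g^2 + 59*g - 70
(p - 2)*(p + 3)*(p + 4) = p^3 + 5*p^2 - 2*p - 24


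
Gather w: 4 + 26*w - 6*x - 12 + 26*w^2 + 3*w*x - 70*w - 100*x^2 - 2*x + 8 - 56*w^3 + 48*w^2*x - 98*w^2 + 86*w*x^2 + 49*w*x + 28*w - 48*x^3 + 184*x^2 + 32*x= -56*w^3 + w^2*(48*x - 72) + w*(86*x^2 + 52*x - 16) - 48*x^3 + 84*x^2 + 24*x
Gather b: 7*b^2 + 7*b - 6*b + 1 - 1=7*b^2 + b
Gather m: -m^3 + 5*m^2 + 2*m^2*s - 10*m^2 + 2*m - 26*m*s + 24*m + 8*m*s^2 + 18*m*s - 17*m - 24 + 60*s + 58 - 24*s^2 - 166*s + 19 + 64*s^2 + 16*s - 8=-m^3 + m^2*(2*s - 5) + m*(8*s^2 - 8*s + 9) + 40*s^2 - 90*s + 45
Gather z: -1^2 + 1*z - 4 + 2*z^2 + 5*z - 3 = 2*z^2 + 6*z - 8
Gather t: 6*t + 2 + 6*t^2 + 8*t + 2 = 6*t^2 + 14*t + 4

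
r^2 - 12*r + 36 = (r - 6)^2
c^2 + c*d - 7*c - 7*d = (c - 7)*(c + d)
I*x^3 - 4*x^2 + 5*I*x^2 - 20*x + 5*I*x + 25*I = (x + 5)*(x + 5*I)*(I*x + 1)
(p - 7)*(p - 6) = p^2 - 13*p + 42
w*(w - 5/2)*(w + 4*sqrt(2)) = w^3 - 5*w^2/2 + 4*sqrt(2)*w^2 - 10*sqrt(2)*w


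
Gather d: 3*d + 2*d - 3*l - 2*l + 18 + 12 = 5*d - 5*l + 30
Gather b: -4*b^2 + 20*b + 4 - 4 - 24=-4*b^2 + 20*b - 24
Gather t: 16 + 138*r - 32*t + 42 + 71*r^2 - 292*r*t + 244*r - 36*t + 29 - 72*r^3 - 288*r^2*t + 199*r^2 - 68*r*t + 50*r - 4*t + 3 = -72*r^3 + 270*r^2 + 432*r + t*(-288*r^2 - 360*r - 72) + 90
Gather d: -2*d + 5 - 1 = 4 - 2*d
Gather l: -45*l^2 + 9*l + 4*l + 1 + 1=-45*l^2 + 13*l + 2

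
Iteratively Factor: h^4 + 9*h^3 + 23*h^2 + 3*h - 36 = (h + 4)*(h^3 + 5*h^2 + 3*h - 9) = (h + 3)*(h + 4)*(h^2 + 2*h - 3) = (h - 1)*(h + 3)*(h + 4)*(h + 3)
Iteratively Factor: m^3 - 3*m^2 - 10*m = (m - 5)*(m^2 + 2*m) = (m - 5)*(m + 2)*(m)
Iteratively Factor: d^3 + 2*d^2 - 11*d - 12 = (d - 3)*(d^2 + 5*d + 4) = (d - 3)*(d + 4)*(d + 1)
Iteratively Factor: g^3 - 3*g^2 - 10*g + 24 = (g + 3)*(g^2 - 6*g + 8) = (g - 4)*(g + 3)*(g - 2)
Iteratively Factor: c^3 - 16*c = (c + 4)*(c^2 - 4*c) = (c - 4)*(c + 4)*(c)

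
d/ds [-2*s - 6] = -2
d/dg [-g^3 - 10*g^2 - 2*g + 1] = -3*g^2 - 20*g - 2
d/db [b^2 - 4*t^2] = 2*b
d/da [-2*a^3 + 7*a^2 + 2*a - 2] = -6*a^2 + 14*a + 2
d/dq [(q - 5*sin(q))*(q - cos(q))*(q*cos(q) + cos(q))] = (q + 1)*(q - 5*sin(q))*(sin(q) + 1)*cos(q) - (q + 1)*(q - cos(q))*(5*cos(q) - 1)*cos(q) - (q - 5*sin(q))*(q - cos(q))*(q*sin(q) - sqrt(2)*cos(q + pi/4))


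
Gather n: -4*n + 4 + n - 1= 3 - 3*n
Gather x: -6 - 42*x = -42*x - 6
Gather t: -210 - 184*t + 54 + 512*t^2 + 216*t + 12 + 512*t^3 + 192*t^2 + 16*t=512*t^3 + 704*t^2 + 48*t - 144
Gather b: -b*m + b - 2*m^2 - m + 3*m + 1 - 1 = b*(1 - m) - 2*m^2 + 2*m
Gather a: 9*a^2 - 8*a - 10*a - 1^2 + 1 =9*a^2 - 18*a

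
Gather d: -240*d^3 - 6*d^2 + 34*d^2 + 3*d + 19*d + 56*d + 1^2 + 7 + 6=-240*d^3 + 28*d^2 + 78*d + 14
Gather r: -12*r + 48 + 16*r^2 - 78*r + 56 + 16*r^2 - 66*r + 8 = 32*r^2 - 156*r + 112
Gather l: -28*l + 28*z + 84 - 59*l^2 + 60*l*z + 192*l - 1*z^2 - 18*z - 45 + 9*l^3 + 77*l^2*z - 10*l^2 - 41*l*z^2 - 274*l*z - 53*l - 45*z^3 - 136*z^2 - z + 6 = 9*l^3 + l^2*(77*z - 69) + l*(-41*z^2 - 214*z + 111) - 45*z^3 - 137*z^2 + 9*z + 45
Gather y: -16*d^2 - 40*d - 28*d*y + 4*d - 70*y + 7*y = -16*d^2 - 36*d + y*(-28*d - 63)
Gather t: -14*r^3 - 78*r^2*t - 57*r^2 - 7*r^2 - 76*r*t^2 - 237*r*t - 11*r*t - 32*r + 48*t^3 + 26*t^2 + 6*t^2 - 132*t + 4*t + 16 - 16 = -14*r^3 - 64*r^2 - 32*r + 48*t^3 + t^2*(32 - 76*r) + t*(-78*r^2 - 248*r - 128)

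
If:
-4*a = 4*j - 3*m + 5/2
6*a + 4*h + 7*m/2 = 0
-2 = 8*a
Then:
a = -1/4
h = 3/8 - 7*m/8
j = 3*m/4 - 3/8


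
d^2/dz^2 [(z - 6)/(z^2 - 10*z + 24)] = 2/(z^3 - 12*z^2 + 48*z - 64)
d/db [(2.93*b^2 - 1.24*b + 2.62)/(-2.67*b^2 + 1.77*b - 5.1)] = (1.8753*b^2 - 15.8952*b + 1.6866)/(7.1289*b^4 - 9.4518*b^3 + 30.3669*b^2 - 18.054*b + 26.01)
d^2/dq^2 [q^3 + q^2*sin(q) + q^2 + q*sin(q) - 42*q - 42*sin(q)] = -q^2*sin(q) - q*sin(q) + 4*q*cos(q) + 6*q + 44*sin(q) + 2*cos(q) + 2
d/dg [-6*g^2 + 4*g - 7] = 4 - 12*g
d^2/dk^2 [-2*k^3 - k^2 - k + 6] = -12*k - 2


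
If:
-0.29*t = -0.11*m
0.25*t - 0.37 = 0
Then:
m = 3.90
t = 1.48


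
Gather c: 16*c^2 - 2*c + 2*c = 16*c^2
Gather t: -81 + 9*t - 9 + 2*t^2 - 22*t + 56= 2*t^2 - 13*t - 34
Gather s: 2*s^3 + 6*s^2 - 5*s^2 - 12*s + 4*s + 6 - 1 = 2*s^3 + s^2 - 8*s + 5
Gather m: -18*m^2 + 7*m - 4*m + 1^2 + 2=-18*m^2 + 3*m + 3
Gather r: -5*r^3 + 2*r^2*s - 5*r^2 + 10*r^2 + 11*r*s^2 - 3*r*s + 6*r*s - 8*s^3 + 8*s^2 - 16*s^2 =-5*r^3 + r^2*(2*s + 5) + r*(11*s^2 + 3*s) - 8*s^3 - 8*s^2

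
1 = 1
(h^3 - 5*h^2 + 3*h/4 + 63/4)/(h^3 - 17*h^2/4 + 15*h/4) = (4*h^2 - 8*h - 21)/(h*(4*h - 5))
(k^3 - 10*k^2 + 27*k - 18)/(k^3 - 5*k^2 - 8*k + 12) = (k - 3)/(k + 2)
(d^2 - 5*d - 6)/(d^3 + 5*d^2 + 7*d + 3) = (d - 6)/(d^2 + 4*d + 3)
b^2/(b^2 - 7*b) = b/(b - 7)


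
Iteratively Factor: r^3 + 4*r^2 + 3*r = (r)*(r^2 + 4*r + 3) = r*(r + 3)*(r + 1)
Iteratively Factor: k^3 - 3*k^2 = (k)*(k^2 - 3*k) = k^2*(k - 3)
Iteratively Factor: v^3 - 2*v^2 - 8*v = (v)*(v^2 - 2*v - 8) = v*(v - 4)*(v + 2)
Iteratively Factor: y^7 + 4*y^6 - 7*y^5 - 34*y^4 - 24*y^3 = (y + 2)*(y^6 + 2*y^5 - 11*y^4 - 12*y^3) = y*(y + 2)*(y^5 + 2*y^4 - 11*y^3 - 12*y^2) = y*(y + 1)*(y + 2)*(y^4 + y^3 - 12*y^2) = y^2*(y + 1)*(y + 2)*(y^3 + y^2 - 12*y) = y^2*(y + 1)*(y + 2)*(y + 4)*(y^2 - 3*y) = y^2*(y - 3)*(y + 1)*(y + 2)*(y + 4)*(y)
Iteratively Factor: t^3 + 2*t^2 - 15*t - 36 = (t + 3)*(t^2 - t - 12) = (t - 4)*(t + 3)*(t + 3)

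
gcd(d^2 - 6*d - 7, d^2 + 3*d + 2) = d + 1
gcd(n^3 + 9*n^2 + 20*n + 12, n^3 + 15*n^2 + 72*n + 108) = n + 6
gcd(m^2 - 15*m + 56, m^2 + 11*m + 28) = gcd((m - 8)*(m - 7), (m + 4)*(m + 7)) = 1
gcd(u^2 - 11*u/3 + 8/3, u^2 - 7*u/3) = 1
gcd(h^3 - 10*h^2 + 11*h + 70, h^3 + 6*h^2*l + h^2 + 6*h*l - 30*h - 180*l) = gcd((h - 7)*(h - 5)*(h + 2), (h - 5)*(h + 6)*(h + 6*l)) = h - 5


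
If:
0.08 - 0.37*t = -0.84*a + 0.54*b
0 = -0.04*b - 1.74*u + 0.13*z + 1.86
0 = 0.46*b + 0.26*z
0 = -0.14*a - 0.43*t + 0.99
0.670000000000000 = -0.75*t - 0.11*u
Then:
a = 9.25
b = 15.02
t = -0.71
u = -1.26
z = -26.57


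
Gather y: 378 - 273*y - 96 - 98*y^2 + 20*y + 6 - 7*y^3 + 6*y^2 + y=-7*y^3 - 92*y^2 - 252*y + 288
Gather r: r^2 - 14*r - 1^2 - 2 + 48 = r^2 - 14*r + 45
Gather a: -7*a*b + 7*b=-7*a*b + 7*b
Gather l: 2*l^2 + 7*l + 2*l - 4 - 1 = 2*l^2 + 9*l - 5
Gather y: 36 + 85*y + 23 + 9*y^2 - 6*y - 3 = 9*y^2 + 79*y + 56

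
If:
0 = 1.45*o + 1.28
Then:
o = -0.88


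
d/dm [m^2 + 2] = 2*m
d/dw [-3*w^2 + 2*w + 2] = 2 - 6*w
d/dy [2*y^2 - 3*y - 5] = 4*y - 3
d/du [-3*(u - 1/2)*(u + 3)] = -6*u - 15/2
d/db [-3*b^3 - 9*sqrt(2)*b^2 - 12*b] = -9*b^2 - 18*sqrt(2)*b - 12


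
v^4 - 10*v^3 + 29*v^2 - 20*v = v*(v - 5)*(v - 4)*(v - 1)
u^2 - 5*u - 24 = (u - 8)*(u + 3)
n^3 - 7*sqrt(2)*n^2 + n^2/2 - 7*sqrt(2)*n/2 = n*(n + 1/2)*(n - 7*sqrt(2))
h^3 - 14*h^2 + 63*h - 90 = (h - 6)*(h - 5)*(h - 3)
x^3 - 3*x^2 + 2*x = x*(x - 2)*(x - 1)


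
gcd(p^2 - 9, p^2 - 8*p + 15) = p - 3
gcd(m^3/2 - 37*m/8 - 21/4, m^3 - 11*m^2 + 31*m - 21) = 1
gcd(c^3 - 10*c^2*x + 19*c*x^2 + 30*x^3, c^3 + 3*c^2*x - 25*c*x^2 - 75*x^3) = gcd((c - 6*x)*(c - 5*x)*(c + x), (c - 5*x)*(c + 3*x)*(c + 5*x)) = -c + 5*x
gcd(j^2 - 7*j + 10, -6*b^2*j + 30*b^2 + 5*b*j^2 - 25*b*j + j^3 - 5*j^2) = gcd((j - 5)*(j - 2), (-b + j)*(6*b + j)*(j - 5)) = j - 5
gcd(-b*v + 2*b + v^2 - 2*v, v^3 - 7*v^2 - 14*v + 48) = v - 2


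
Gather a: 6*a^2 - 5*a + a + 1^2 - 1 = 6*a^2 - 4*a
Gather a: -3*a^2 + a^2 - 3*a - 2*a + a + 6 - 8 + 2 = -2*a^2 - 4*a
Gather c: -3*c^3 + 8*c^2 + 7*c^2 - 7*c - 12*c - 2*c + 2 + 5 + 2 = -3*c^3 + 15*c^2 - 21*c + 9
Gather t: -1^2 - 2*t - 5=-2*t - 6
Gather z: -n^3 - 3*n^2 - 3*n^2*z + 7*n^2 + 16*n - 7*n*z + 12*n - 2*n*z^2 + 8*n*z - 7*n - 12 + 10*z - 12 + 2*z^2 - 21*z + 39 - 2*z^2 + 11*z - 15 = -n^3 + 4*n^2 - 2*n*z^2 + 21*n + z*(-3*n^2 + n)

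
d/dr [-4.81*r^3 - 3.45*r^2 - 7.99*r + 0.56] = -14.43*r^2 - 6.9*r - 7.99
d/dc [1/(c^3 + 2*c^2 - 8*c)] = (-3*c^2 - 4*c + 8)/(c^2*(c^2 + 2*c - 8)^2)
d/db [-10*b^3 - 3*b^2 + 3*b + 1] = -30*b^2 - 6*b + 3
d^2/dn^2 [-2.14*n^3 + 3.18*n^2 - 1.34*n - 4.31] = 6.36 - 12.84*n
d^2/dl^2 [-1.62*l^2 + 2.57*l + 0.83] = -3.24000000000000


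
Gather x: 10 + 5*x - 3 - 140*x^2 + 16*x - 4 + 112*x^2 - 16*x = -28*x^2 + 5*x + 3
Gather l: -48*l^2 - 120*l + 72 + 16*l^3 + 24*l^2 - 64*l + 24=16*l^3 - 24*l^2 - 184*l + 96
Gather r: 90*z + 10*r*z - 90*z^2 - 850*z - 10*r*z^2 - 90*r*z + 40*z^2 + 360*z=r*(-10*z^2 - 80*z) - 50*z^2 - 400*z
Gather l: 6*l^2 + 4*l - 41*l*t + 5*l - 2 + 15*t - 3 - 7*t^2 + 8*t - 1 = 6*l^2 + l*(9 - 41*t) - 7*t^2 + 23*t - 6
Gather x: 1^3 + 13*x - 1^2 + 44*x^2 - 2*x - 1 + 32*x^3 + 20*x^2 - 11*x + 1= 32*x^3 + 64*x^2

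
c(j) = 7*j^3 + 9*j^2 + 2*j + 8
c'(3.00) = 245.00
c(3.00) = 284.00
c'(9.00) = 1865.00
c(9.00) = 5858.00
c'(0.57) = 19.08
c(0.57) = 13.36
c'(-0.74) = 0.18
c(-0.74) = 8.61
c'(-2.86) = 122.29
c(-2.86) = -87.86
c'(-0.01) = 1.82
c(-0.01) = 7.98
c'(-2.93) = 129.54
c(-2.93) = -96.67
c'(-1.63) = 28.45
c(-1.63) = -1.66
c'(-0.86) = 2.05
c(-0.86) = 8.48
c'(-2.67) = 103.65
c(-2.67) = -66.42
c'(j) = 21*j^2 + 18*j + 2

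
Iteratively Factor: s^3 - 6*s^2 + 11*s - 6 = (s - 2)*(s^2 - 4*s + 3) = (s - 2)*(s - 1)*(s - 3)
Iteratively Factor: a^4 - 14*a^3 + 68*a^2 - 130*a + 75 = (a - 5)*(a^3 - 9*a^2 + 23*a - 15) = (a - 5)*(a - 1)*(a^2 - 8*a + 15) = (a - 5)^2*(a - 1)*(a - 3)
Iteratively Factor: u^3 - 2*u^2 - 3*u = (u)*(u^2 - 2*u - 3) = u*(u + 1)*(u - 3)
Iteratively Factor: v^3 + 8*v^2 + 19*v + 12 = (v + 1)*(v^2 + 7*v + 12) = (v + 1)*(v + 3)*(v + 4)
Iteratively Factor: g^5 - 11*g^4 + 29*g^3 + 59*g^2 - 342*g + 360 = (g - 5)*(g^4 - 6*g^3 - g^2 + 54*g - 72) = (g - 5)*(g - 3)*(g^3 - 3*g^2 - 10*g + 24) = (g - 5)*(g - 3)*(g + 3)*(g^2 - 6*g + 8) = (g - 5)*(g - 3)*(g - 2)*(g + 3)*(g - 4)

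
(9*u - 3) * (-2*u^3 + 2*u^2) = -18*u^4 + 24*u^3 - 6*u^2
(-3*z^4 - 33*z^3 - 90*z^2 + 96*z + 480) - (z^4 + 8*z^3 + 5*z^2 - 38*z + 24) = -4*z^4 - 41*z^3 - 95*z^2 + 134*z + 456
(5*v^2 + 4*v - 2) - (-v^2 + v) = 6*v^2 + 3*v - 2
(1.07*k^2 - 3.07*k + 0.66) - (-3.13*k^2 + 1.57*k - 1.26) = 4.2*k^2 - 4.64*k + 1.92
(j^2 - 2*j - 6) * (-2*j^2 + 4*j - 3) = -2*j^4 + 8*j^3 + j^2 - 18*j + 18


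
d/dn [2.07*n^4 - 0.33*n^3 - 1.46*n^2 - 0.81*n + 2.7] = 8.28*n^3 - 0.99*n^2 - 2.92*n - 0.81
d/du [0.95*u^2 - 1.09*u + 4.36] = 1.9*u - 1.09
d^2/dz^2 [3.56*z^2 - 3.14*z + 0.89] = 7.12000000000000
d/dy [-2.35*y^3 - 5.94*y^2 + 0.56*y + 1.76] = -7.05*y^2 - 11.88*y + 0.56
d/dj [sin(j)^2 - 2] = sin(2*j)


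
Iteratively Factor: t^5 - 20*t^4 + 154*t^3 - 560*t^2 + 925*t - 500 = (t - 5)*(t^4 - 15*t^3 + 79*t^2 - 165*t + 100) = (t - 5)^2*(t^3 - 10*t^2 + 29*t - 20) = (t - 5)^3*(t^2 - 5*t + 4) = (t - 5)^3*(t - 4)*(t - 1)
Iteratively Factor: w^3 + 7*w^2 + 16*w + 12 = (w + 3)*(w^2 + 4*w + 4) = (w + 2)*(w + 3)*(w + 2)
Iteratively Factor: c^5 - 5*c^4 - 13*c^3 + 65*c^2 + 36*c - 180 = (c + 2)*(c^4 - 7*c^3 + c^2 + 63*c - 90) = (c - 3)*(c + 2)*(c^3 - 4*c^2 - 11*c + 30) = (c - 3)*(c - 2)*(c + 2)*(c^2 - 2*c - 15) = (c - 5)*(c - 3)*(c - 2)*(c + 2)*(c + 3)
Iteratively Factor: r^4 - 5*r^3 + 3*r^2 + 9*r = (r + 1)*(r^3 - 6*r^2 + 9*r) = (r - 3)*(r + 1)*(r^2 - 3*r) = (r - 3)^2*(r + 1)*(r)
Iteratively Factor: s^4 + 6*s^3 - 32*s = (s + 4)*(s^3 + 2*s^2 - 8*s) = (s - 2)*(s + 4)*(s^2 + 4*s) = (s - 2)*(s + 4)^2*(s)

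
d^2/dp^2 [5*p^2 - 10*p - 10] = 10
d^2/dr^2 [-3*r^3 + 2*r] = -18*r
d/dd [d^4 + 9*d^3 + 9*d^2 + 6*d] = 4*d^3 + 27*d^2 + 18*d + 6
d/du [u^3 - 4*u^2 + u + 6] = 3*u^2 - 8*u + 1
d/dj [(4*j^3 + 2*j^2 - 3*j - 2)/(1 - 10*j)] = (-80*j^3 - 8*j^2 + 4*j - 23)/(100*j^2 - 20*j + 1)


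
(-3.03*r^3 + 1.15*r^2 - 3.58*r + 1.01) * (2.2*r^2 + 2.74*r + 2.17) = -6.666*r^5 - 5.7722*r^4 - 11.3001*r^3 - 5.0917*r^2 - 5.0012*r + 2.1917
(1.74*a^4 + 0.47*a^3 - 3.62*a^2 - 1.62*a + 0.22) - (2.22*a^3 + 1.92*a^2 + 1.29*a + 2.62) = 1.74*a^4 - 1.75*a^3 - 5.54*a^2 - 2.91*a - 2.4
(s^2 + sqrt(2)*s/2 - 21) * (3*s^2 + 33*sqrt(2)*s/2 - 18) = 3*s^4 + 18*sqrt(2)*s^3 - 129*s^2/2 - 711*sqrt(2)*s/2 + 378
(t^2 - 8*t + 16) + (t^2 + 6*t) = 2*t^2 - 2*t + 16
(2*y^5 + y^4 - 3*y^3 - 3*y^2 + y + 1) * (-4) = -8*y^5 - 4*y^4 + 12*y^3 + 12*y^2 - 4*y - 4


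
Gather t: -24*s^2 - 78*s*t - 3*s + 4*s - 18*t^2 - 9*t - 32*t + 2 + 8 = -24*s^2 + s - 18*t^2 + t*(-78*s - 41) + 10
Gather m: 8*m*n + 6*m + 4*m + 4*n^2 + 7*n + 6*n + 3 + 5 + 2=m*(8*n + 10) + 4*n^2 + 13*n + 10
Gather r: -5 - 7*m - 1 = -7*m - 6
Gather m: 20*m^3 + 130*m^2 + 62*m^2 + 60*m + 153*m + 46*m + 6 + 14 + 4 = 20*m^3 + 192*m^2 + 259*m + 24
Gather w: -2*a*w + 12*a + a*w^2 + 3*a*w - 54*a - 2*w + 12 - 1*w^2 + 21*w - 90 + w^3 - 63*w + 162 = -42*a + w^3 + w^2*(a - 1) + w*(a - 44) + 84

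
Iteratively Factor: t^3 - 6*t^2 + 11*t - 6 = (t - 2)*(t^2 - 4*t + 3) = (t - 2)*(t - 1)*(t - 3)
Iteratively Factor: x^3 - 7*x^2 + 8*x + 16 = (x + 1)*(x^2 - 8*x + 16) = (x - 4)*(x + 1)*(x - 4)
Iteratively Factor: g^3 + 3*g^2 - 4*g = (g - 1)*(g^2 + 4*g) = (g - 1)*(g + 4)*(g)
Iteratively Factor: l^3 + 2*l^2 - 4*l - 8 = (l + 2)*(l^2 - 4) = (l + 2)^2*(l - 2)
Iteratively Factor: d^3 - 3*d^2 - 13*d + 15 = (d - 1)*(d^2 - 2*d - 15) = (d - 1)*(d + 3)*(d - 5)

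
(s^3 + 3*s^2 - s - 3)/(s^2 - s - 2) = (s^2 + 2*s - 3)/(s - 2)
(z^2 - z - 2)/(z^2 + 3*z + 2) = (z - 2)/(z + 2)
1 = 1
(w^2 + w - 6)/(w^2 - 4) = (w + 3)/(w + 2)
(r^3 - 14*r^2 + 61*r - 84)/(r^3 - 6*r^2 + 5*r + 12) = (r - 7)/(r + 1)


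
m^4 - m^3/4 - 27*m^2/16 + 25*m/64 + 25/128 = (m - 5/4)*(m - 1/2)*(m + 1/4)*(m + 5/4)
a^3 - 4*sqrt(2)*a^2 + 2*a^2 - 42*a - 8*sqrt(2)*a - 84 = (a + 2)*(a - 7*sqrt(2))*(a + 3*sqrt(2))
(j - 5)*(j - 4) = j^2 - 9*j + 20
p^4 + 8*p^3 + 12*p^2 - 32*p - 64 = (p - 2)*(p + 2)*(p + 4)^2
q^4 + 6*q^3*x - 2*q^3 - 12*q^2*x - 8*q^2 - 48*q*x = q*(q - 4)*(q + 2)*(q + 6*x)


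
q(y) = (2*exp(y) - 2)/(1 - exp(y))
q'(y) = 2*exp(y)/(1 - exp(y)) + (2*exp(y) - 2)*exp(y)/(1 - exp(y))^2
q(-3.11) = -2.00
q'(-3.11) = 0.00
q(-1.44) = -2.00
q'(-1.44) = 0.00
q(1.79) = -2.00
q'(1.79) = 0.00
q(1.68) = -2.00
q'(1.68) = 0.00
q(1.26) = -2.00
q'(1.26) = 0.00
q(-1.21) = -2.00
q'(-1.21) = 0.00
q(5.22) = -2.00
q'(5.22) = 0.00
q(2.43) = -2.00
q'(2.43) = 0.00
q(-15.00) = -2.00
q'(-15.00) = 0.00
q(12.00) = -2.00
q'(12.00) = 0.00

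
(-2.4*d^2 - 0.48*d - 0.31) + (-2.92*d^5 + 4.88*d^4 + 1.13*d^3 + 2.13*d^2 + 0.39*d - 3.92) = -2.92*d^5 + 4.88*d^4 + 1.13*d^3 - 0.27*d^2 - 0.09*d - 4.23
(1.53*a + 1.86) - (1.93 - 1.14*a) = 2.67*a - 0.0699999999999998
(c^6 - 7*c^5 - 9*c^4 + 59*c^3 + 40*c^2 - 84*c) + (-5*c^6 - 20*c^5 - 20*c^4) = -4*c^6 - 27*c^5 - 29*c^4 + 59*c^3 + 40*c^2 - 84*c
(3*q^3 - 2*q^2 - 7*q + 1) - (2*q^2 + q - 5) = 3*q^3 - 4*q^2 - 8*q + 6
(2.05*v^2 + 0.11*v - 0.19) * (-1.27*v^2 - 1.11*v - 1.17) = -2.6035*v^4 - 2.4152*v^3 - 2.2793*v^2 + 0.0822000000000001*v + 0.2223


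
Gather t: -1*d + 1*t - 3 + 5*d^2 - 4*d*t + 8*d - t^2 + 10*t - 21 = 5*d^2 + 7*d - t^2 + t*(11 - 4*d) - 24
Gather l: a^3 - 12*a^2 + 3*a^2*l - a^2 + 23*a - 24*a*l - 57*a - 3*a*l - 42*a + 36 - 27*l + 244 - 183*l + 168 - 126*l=a^3 - 13*a^2 - 76*a + l*(3*a^2 - 27*a - 336) + 448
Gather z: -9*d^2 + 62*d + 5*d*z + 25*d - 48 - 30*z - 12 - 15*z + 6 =-9*d^2 + 87*d + z*(5*d - 45) - 54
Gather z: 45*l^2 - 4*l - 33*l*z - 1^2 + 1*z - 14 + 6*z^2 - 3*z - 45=45*l^2 - 4*l + 6*z^2 + z*(-33*l - 2) - 60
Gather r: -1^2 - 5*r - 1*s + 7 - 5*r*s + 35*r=r*(30 - 5*s) - s + 6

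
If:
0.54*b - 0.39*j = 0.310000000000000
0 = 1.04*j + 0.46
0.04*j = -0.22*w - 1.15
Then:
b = 0.25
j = -0.44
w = -5.15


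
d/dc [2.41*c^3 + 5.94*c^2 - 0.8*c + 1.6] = 7.23*c^2 + 11.88*c - 0.8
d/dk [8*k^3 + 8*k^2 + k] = 24*k^2 + 16*k + 1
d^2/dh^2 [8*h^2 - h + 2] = 16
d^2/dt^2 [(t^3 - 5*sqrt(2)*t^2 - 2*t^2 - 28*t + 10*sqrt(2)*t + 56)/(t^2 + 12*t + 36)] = 4*(35*sqrt(2)*t + 52*t - 150*sqrt(2) + 216)/(t^4 + 24*t^3 + 216*t^2 + 864*t + 1296)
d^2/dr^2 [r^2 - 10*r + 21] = 2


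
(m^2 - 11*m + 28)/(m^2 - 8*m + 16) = (m - 7)/(m - 4)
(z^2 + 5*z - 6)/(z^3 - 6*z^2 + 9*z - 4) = (z + 6)/(z^2 - 5*z + 4)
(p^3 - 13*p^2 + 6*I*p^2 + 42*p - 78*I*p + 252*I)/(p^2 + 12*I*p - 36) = (p^2 - 13*p + 42)/(p + 6*I)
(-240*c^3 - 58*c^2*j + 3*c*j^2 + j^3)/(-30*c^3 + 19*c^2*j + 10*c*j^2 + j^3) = (8*c - j)/(c - j)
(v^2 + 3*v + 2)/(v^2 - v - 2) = (v + 2)/(v - 2)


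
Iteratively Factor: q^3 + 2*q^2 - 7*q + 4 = (q + 4)*(q^2 - 2*q + 1) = (q - 1)*(q + 4)*(q - 1)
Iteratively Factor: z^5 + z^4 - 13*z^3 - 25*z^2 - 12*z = (z)*(z^4 + z^3 - 13*z^2 - 25*z - 12) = z*(z - 4)*(z^3 + 5*z^2 + 7*z + 3) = z*(z - 4)*(z + 3)*(z^2 + 2*z + 1) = z*(z - 4)*(z + 1)*(z + 3)*(z + 1)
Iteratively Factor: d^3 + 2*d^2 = (d)*(d^2 + 2*d) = d*(d + 2)*(d)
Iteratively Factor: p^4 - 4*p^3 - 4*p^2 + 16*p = (p - 4)*(p^3 - 4*p) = (p - 4)*(p - 2)*(p^2 + 2*p) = p*(p - 4)*(p - 2)*(p + 2)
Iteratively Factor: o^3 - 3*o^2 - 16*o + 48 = (o + 4)*(o^2 - 7*o + 12) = (o - 3)*(o + 4)*(o - 4)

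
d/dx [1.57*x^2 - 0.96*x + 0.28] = 3.14*x - 0.96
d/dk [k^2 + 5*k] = 2*k + 5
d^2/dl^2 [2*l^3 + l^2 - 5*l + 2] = 12*l + 2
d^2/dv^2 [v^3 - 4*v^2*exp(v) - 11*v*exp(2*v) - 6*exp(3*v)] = -4*v^2*exp(v) - 44*v*exp(2*v) - 16*v*exp(v) + 6*v - 54*exp(3*v) - 44*exp(2*v) - 8*exp(v)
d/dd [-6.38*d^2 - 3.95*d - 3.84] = -12.76*d - 3.95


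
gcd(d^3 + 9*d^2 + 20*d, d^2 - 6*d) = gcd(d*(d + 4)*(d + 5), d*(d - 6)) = d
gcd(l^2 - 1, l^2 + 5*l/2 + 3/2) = l + 1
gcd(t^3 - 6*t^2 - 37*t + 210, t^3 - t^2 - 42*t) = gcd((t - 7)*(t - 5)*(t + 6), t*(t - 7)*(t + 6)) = t^2 - t - 42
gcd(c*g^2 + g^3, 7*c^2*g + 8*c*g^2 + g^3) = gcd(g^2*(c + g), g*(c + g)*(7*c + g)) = c*g + g^2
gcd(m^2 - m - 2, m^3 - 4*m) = m - 2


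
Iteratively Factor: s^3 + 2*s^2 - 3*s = (s)*(s^2 + 2*s - 3) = s*(s + 3)*(s - 1)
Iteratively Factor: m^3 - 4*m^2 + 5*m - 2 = (m - 1)*(m^2 - 3*m + 2) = (m - 2)*(m - 1)*(m - 1)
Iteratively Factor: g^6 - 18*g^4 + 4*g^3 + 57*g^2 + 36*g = (g)*(g^5 - 18*g^3 + 4*g^2 + 57*g + 36) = g*(g + 4)*(g^4 - 4*g^3 - 2*g^2 + 12*g + 9) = g*(g - 3)*(g + 4)*(g^3 - g^2 - 5*g - 3) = g*(g - 3)^2*(g + 4)*(g^2 + 2*g + 1) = g*(g - 3)^2*(g + 1)*(g + 4)*(g + 1)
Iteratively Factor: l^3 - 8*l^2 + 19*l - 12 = (l - 1)*(l^2 - 7*l + 12) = (l - 3)*(l - 1)*(l - 4)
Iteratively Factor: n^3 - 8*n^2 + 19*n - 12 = (n - 4)*(n^2 - 4*n + 3) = (n - 4)*(n - 1)*(n - 3)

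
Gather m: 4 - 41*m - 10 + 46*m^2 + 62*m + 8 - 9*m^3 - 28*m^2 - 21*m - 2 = -9*m^3 + 18*m^2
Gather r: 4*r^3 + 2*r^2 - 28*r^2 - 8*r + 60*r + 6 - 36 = 4*r^3 - 26*r^2 + 52*r - 30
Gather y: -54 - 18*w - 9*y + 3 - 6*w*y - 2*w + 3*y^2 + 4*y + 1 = -20*w + 3*y^2 + y*(-6*w - 5) - 50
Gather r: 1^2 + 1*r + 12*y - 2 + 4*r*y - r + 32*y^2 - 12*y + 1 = 4*r*y + 32*y^2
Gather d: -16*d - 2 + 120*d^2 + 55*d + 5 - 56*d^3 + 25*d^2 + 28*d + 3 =-56*d^3 + 145*d^2 + 67*d + 6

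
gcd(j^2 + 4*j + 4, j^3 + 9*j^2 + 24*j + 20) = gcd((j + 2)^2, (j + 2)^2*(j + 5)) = j^2 + 4*j + 4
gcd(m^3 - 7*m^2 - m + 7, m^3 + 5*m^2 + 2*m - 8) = m - 1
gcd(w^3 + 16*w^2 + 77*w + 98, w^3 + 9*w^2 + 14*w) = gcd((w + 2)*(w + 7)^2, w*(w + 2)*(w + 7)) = w^2 + 9*w + 14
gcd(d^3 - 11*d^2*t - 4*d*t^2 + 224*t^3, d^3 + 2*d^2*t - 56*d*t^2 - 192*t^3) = -d^2 + 4*d*t + 32*t^2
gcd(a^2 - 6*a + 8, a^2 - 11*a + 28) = a - 4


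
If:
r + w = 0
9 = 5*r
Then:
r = 9/5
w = -9/5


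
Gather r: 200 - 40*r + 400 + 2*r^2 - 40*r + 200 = 2*r^2 - 80*r + 800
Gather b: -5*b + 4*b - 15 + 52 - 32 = 5 - b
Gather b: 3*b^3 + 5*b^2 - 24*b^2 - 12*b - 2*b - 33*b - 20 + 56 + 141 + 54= 3*b^3 - 19*b^2 - 47*b + 231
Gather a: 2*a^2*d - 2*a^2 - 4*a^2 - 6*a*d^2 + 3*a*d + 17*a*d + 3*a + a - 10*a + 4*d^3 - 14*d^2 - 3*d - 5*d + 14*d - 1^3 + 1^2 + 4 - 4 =a^2*(2*d - 6) + a*(-6*d^2 + 20*d - 6) + 4*d^3 - 14*d^2 + 6*d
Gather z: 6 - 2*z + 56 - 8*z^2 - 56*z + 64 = -8*z^2 - 58*z + 126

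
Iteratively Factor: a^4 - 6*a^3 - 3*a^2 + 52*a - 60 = (a - 2)*(a^3 - 4*a^2 - 11*a + 30) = (a - 2)*(a + 3)*(a^2 - 7*a + 10) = (a - 5)*(a - 2)*(a + 3)*(a - 2)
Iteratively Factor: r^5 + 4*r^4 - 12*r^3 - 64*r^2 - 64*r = (r - 4)*(r^4 + 8*r^3 + 20*r^2 + 16*r) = (r - 4)*(r + 2)*(r^3 + 6*r^2 + 8*r) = r*(r - 4)*(r + 2)*(r^2 + 6*r + 8) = r*(r - 4)*(r + 2)*(r + 4)*(r + 2)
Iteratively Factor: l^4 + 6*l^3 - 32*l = (l + 4)*(l^3 + 2*l^2 - 8*l) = l*(l + 4)*(l^2 + 2*l - 8) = l*(l + 4)^2*(l - 2)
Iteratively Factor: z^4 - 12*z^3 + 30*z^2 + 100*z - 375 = (z - 5)*(z^3 - 7*z^2 - 5*z + 75) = (z - 5)^2*(z^2 - 2*z - 15) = (z - 5)^2*(z + 3)*(z - 5)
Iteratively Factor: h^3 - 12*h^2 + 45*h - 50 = (h - 5)*(h^2 - 7*h + 10) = (h - 5)*(h - 2)*(h - 5)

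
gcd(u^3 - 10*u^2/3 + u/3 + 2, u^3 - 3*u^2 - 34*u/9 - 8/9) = u + 2/3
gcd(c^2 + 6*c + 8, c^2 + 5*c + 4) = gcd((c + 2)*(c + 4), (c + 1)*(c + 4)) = c + 4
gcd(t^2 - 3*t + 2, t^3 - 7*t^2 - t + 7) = t - 1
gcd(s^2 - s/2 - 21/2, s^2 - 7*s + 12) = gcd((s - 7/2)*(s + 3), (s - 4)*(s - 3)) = 1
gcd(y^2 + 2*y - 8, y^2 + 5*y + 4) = y + 4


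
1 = 1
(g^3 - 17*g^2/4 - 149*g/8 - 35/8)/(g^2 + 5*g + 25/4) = (4*g^2 - 27*g - 7)/(2*(2*g + 5))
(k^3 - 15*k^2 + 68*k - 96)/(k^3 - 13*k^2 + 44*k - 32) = (k - 3)/(k - 1)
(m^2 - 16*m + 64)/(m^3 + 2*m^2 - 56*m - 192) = (m - 8)/(m^2 + 10*m + 24)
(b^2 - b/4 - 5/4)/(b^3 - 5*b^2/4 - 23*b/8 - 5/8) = 2*(4*b - 5)/(8*b^2 - 18*b - 5)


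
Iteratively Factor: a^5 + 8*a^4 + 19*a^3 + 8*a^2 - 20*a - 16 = (a + 2)*(a^4 + 6*a^3 + 7*a^2 - 6*a - 8) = (a + 2)*(a + 4)*(a^3 + 2*a^2 - a - 2) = (a + 2)^2*(a + 4)*(a^2 - 1) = (a - 1)*(a + 2)^2*(a + 4)*(a + 1)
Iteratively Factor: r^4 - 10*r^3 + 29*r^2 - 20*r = (r - 5)*(r^3 - 5*r^2 + 4*r) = (r - 5)*(r - 4)*(r^2 - r) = r*(r - 5)*(r - 4)*(r - 1)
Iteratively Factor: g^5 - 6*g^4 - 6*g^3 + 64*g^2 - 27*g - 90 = (g + 3)*(g^4 - 9*g^3 + 21*g^2 + g - 30) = (g - 5)*(g + 3)*(g^3 - 4*g^2 + g + 6) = (g - 5)*(g + 1)*(g + 3)*(g^2 - 5*g + 6) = (g - 5)*(g - 2)*(g + 1)*(g + 3)*(g - 3)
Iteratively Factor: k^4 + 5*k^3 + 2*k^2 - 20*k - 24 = (k + 3)*(k^3 + 2*k^2 - 4*k - 8) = (k + 2)*(k + 3)*(k^2 - 4) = (k - 2)*(k + 2)*(k + 3)*(k + 2)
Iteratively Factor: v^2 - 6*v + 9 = (v - 3)*(v - 3)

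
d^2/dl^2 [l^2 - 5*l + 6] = 2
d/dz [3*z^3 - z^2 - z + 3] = 9*z^2 - 2*z - 1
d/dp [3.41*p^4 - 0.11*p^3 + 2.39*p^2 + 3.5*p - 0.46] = 13.64*p^3 - 0.33*p^2 + 4.78*p + 3.5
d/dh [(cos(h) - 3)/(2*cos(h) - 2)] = -sin(h)/(cos(h) - 1)^2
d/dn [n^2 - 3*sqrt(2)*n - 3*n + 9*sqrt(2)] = 2*n - 3*sqrt(2) - 3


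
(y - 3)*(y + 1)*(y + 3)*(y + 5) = y^4 + 6*y^3 - 4*y^2 - 54*y - 45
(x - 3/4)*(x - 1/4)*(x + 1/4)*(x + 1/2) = x^4 - x^3/4 - 7*x^2/16 + x/64 + 3/128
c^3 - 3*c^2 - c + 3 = (c - 3)*(c - 1)*(c + 1)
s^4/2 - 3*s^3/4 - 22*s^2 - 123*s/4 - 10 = (s/2 + 1/2)*(s - 8)*(s + 1/2)*(s + 5)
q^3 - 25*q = q*(q - 5)*(q + 5)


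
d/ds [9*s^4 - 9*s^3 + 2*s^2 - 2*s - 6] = 36*s^3 - 27*s^2 + 4*s - 2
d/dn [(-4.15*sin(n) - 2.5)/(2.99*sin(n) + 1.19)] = 2.5365*cos(n)/(2.99*sin(n) + 1.19)^2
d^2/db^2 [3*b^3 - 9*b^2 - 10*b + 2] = 18*b - 18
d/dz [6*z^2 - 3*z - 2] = 12*z - 3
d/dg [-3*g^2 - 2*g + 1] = -6*g - 2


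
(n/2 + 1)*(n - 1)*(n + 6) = n^3/2 + 7*n^2/2 + 2*n - 6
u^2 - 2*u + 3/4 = (u - 3/2)*(u - 1/2)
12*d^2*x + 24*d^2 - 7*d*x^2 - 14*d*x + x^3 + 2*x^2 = (-4*d + x)*(-3*d + x)*(x + 2)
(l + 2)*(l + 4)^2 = l^3 + 10*l^2 + 32*l + 32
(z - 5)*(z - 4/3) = z^2 - 19*z/3 + 20/3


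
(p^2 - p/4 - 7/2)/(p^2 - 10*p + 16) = (p + 7/4)/(p - 8)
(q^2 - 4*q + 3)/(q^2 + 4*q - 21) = (q - 1)/(q + 7)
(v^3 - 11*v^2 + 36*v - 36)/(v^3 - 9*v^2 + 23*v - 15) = (v^2 - 8*v + 12)/(v^2 - 6*v + 5)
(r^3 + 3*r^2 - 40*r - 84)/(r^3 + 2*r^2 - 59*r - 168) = (r^2 - 4*r - 12)/(r^2 - 5*r - 24)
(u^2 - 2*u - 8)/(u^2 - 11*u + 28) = (u + 2)/(u - 7)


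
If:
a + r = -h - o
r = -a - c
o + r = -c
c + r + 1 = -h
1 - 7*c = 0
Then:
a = 4/7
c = 1/7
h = -3/7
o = 4/7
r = -5/7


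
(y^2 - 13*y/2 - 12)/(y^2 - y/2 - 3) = (y - 8)/(y - 2)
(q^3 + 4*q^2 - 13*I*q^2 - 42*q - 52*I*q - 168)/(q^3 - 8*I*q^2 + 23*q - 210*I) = (q + 4)/(q + 5*I)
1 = 1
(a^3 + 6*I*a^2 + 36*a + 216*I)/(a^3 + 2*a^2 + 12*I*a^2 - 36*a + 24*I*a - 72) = (a - 6*I)/(a + 2)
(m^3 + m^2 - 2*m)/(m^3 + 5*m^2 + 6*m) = (m - 1)/(m + 3)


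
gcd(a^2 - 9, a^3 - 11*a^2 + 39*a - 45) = a - 3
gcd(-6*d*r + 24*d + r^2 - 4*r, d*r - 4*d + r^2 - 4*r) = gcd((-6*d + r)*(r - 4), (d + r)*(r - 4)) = r - 4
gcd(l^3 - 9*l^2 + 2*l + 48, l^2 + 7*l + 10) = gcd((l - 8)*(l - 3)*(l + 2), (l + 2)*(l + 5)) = l + 2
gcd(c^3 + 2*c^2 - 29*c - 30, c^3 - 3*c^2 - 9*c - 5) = c^2 - 4*c - 5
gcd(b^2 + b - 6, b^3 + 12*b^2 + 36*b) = 1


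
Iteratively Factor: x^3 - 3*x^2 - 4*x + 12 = (x + 2)*(x^2 - 5*x + 6) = (x - 3)*(x + 2)*(x - 2)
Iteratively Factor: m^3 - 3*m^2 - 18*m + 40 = (m + 4)*(m^2 - 7*m + 10) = (m - 5)*(m + 4)*(m - 2)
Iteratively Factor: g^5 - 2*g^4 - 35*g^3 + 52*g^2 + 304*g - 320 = (g - 1)*(g^4 - g^3 - 36*g^2 + 16*g + 320) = (g - 5)*(g - 1)*(g^3 + 4*g^2 - 16*g - 64) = (g - 5)*(g - 1)*(g + 4)*(g^2 - 16) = (g - 5)*(g - 4)*(g - 1)*(g + 4)*(g + 4)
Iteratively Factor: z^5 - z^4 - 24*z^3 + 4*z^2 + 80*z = (z)*(z^4 - z^3 - 24*z^2 + 4*z + 80) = z*(z + 4)*(z^3 - 5*z^2 - 4*z + 20) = z*(z - 2)*(z + 4)*(z^2 - 3*z - 10) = z*(z - 2)*(z + 2)*(z + 4)*(z - 5)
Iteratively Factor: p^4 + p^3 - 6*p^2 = (p)*(p^3 + p^2 - 6*p) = p*(p + 3)*(p^2 - 2*p) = p*(p - 2)*(p + 3)*(p)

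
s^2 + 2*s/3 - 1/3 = (s - 1/3)*(s + 1)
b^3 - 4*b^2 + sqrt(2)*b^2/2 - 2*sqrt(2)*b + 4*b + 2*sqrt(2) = (b - 2)^2*(b + sqrt(2)/2)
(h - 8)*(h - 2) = h^2 - 10*h + 16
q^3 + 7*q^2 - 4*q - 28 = (q - 2)*(q + 2)*(q + 7)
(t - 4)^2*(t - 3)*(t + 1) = t^4 - 10*t^3 + 29*t^2 - 8*t - 48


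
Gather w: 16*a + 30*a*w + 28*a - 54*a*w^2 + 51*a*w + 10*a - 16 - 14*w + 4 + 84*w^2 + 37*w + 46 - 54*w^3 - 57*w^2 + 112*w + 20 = 54*a - 54*w^3 + w^2*(27 - 54*a) + w*(81*a + 135) + 54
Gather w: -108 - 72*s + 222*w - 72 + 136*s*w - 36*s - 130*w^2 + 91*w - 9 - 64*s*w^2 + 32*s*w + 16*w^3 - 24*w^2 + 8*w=-108*s + 16*w^3 + w^2*(-64*s - 154) + w*(168*s + 321) - 189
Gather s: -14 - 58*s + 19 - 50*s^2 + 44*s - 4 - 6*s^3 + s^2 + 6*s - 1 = -6*s^3 - 49*s^2 - 8*s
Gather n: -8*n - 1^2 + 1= -8*n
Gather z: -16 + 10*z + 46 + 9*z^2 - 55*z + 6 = 9*z^2 - 45*z + 36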